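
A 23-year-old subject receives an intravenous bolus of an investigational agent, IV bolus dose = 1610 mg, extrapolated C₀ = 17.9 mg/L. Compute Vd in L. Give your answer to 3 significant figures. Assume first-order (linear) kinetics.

89.9 L

Vd = Dose / C₀ = 1610 / 17.9 = 89.94 L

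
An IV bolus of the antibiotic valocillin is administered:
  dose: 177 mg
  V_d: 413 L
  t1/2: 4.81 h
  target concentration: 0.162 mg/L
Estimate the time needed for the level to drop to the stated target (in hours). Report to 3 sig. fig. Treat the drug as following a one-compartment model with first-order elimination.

C₀ = Dose / Vd = 177.0 / 413 = 0.4286 mg/L
k = ln2 / t½ = 0.693147 / 4.81 = 0.1441 h⁻¹
t = ln(C₀ / C) / k = ln(0.4286 / 0.162) / 0.1441
  = ln(2.646) / 0.1441 = 0.9730 / 0.1441 = 6.752 h

6.75 h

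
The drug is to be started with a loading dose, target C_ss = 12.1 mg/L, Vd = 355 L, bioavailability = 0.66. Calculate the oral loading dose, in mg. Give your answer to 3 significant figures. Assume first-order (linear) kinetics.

LD = Css × Vd / F = 12.1 × 355 / 0.66 = 6508 mg

6510 mg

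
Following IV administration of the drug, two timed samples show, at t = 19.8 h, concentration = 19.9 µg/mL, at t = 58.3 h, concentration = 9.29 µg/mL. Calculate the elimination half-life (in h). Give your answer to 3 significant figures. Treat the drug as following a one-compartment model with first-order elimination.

35.0 h

k = ln(C₁/C₂) / (t₂ − t₁) = ln(19.9/9.29) / (58.3 − 19.8)
  = 0.7618 / 38.50 = 0.01979 h⁻¹
t½ = ln2 / k = 0.693147 / 0.01979 = 35.03 h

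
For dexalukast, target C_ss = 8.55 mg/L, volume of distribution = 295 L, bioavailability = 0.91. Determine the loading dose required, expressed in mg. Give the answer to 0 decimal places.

2772 mg

LD = Css × Vd / F = 8.55 × 295 / 0.91 = 2772 mg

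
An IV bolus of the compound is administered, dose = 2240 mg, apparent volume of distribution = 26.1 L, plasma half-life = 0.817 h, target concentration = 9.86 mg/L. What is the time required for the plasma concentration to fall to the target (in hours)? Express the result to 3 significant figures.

C₀ = Dose / Vd = 2240 / 26.1 = 85.82 mg/L
k = ln2 / t½ = 0.693147 / 0.817 = 0.8484 h⁻¹
t = ln(C₀ / C) / k = ln(85.82 / 9.86) / 0.8484
  = ln(8.704) / 0.8484 = 2.164 / 0.8484 = 2.551 h

2.55 h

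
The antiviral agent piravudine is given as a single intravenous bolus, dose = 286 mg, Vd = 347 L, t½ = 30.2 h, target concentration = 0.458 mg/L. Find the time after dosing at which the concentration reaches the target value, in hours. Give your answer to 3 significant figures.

25.6 h

C₀ = Dose / Vd = 286.0 / 347 = 0.8242 mg/L
k = ln2 / t½ = 0.693147 / 30.2 = 0.02295 h⁻¹
t = ln(C₀ / C) / k = ln(0.8242 / 0.458) / 0.02295
  = ln(1.800) / 0.02295 = 0.5878 / 0.02295 = 25.61 h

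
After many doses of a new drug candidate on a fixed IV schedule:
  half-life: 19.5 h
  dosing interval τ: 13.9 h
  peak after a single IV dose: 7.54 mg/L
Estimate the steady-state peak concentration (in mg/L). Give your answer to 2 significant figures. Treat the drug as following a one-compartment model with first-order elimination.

19 mg/L

k = ln2 / t½ = 0.693147 / 19.5 = 0.03555 h⁻¹
e^(−kτ) = e^(−0.03555 × 13.9) = 0.6101
Accumulation ratio R = 1 / (1 − e^(−kτ)) = 1 / (1 − 0.6101) = 2.565
Steady-state peak = C₀ × R = 7.54 × 2.565 = 19.34 mg/L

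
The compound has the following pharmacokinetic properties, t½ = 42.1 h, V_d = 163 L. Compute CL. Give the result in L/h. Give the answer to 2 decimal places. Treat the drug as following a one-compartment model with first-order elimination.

2.68 L/h

k = ln2 / t½ = 0.693147 / 42.1 = 0.01646 h⁻¹
CL = k × Vd = 0.01646 × 163 = 2.683 L/h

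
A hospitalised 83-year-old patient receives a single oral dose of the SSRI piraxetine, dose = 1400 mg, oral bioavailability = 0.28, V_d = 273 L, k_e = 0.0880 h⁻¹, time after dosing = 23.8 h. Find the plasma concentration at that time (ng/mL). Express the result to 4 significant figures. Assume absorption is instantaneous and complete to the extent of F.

Amount reaching circulation = F × Dose = 0.28 × 1400 = 392.0 mg
C₀ = F·Dose / Vd = 392.0 / 273 = 1.436 mg/L
C = C₀ · e^(−k·t) = 1.436 × e^(−0.08800 × 23.8)
  = 1.436 × 0.1231 = 0.1768 mg/L
Convert: 0.1768 mg/L × 1000 = 176.8 ng/mL

176.8 ng/mL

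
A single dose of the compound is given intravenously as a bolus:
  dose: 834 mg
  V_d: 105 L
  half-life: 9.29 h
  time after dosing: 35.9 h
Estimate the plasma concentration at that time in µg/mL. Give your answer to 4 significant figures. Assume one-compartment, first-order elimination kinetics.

0.5454 µg/mL

C₀ = Dose / Vd = 834.0 / 105 = 7.943 mg/L
k = ln2 / t½ = 0.693147 / 9.29 = 0.07461 h⁻¹
C = C₀ · e^(−k·t) = 7.943 × e^(−0.07461 × 35.9)
  = 7.943 × 0.06867 = 0.5454 mg/L
(0.5454 mg/L = 0.5454 µg/mL)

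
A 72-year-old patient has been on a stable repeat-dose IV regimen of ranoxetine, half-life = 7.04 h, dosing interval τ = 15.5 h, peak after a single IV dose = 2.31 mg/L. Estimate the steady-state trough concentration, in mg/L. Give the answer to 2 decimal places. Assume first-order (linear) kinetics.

0.64 mg/L

k = ln2 / t½ = 0.693147 / 7.04 = 0.09846 h⁻¹
e^(−kτ) = e^(−0.09846 × 15.5) = 0.2174
Accumulation ratio R = 1 / (1 − e^(−kτ)) = 1 / (1 − 0.2174) = 1.278
Steady-state trough = C₀ × R × e^(−kτ) = 2.31 × 1.278 × 0.2174 = 0.6418 mg/L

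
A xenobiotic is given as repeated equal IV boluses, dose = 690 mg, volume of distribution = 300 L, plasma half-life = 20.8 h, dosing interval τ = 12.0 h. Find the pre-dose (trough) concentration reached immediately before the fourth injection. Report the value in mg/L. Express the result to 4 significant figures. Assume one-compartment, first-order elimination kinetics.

C₀ per dose = Dose / Vd = 690 / 300 = 2.300 mg/L
k = ln2 / t½ = 0.693147 / 20.8 = 0.03332 h⁻¹
Fraction remaining after one interval: r = e^(−kτ) = e^(−0.03332 × 12.0) = 0.6704
Before dose 4, 3 doses have been given (aged 1τ, 2τ, 3τ).
C_trough = C₀ × (r + r² + … + r^3) = C₀ × r(1−r^3)/(1−r)
        = 2.300 × 0.6704 × (1 − 0.3013) / (1 − 0.6704) = 3.269 mg/L

3.269 mg/L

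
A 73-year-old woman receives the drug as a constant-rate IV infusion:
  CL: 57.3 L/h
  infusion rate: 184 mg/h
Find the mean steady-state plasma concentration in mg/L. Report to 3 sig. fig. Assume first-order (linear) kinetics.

3.21 mg/L

At steady state Css = R₀ / CL = 184 / 57.30 = 3.211 mg/L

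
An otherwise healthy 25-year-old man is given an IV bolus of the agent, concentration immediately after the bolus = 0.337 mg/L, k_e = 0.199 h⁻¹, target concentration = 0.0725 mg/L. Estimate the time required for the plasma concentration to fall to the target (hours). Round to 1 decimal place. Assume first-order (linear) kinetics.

7.7 h

t = ln(C₀ / C) / k = ln(0.3370 / 0.0725) / 0.1990
  = ln(4.648) / 0.1990 = 1.536 / 0.1990 = 7.719 h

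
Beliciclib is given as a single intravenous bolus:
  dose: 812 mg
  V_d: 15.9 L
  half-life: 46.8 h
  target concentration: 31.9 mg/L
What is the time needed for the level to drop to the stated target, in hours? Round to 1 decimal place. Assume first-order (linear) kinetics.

31.8 h

C₀ = Dose / Vd = 812.0 / 15.9 = 51.07 mg/L
k = ln2 / t½ = 0.693147 / 46.8 = 0.01481 h⁻¹
t = ln(C₀ / C) / k = ln(51.07 / 31.9) / 0.01481
  = ln(1.601) / 0.01481 = 0.4706 / 0.01481 = 31.78 h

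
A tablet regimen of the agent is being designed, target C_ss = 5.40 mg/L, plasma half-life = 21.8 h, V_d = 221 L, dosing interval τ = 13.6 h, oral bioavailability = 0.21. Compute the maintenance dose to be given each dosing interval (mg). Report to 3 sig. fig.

2460 mg

k = ln2 / t½ = 0.693147 / 21.8 = 0.03180 h⁻¹
CL = k × Vd = 0.03180 × 221 = 7.028 L/h
At steady state, F × (Dose/τ) = Css × CL.
Dose = Css × CL × τ / F = 5.40 × 7.028 × 13.6 / 0.21 = 2458 mg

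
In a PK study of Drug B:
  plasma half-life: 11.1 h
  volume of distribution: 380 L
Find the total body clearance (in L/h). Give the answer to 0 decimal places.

24 L/h

k = ln2 / t½ = 0.693147 / 11.1 = 0.06245 h⁻¹
CL = k × Vd = 0.06245 × 380 = 23.73 L/h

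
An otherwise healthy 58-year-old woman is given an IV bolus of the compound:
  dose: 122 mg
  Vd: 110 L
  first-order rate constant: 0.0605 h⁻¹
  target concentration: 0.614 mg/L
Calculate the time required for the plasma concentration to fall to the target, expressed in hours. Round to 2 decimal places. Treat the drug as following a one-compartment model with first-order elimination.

9.77 h

C₀ = Dose / Vd = 122.0 / 110 = 1.109 mg/L
t = ln(C₀ / C) / k = ln(1.109 / 0.614) / 0.06050
  = ln(1.806) / 0.06050 = 0.5911 / 0.06050 = 9.770 h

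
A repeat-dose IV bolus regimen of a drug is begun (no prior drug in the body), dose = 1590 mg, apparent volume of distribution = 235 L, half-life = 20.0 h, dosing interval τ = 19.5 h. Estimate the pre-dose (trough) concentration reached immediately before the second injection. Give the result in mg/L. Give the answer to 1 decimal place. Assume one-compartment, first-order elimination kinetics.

C₀ per dose = Dose / Vd = 1590 / 235 = 6.766 mg/L
k = ln2 / t½ = 0.693147 / 20.0 = 0.03466 h⁻¹
Fraction remaining after one interval: r = e^(−kτ) = e^(−0.03466 × 19.5) = 0.5087
Before dose 2, 1 dose has been given (aged 1τ).
C_trough = C₀ × r = 6.766 × 0.5087 = 3.442 mg/L

3.4 mg/L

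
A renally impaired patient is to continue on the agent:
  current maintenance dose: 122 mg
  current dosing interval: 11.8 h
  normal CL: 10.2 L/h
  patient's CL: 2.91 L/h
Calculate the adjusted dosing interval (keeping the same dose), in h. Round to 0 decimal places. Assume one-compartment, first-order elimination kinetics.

41 h

To keep the same average steady-state level, dosing rate must scale with clearance.
CL ratio = 2.91 / 10.2 = 0.2853
New interval (same dose) = 11.8 / 0.2853 = 41.36 h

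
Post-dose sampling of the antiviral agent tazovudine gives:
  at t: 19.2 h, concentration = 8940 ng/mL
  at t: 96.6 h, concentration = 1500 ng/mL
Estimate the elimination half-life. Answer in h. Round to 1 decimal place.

30.1 h

k = ln(C₁/C₂) / (t₂ − t₁) = ln(8940/1500) / (96.6 − 19.2)
  = 1.785 / 77.40 = 0.02306 h⁻¹
t½ = ln2 / k = 0.693147 / 0.02306 = 30.06 h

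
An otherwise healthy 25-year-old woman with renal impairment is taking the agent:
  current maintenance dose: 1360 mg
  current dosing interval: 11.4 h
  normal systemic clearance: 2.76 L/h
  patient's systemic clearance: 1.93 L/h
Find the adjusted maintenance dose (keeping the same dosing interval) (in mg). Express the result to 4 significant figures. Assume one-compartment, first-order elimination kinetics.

951.0 mg

To keep the same average steady-state level, dosing rate must scale with clearance.
CL ratio = 1.93 / 2.76 = 0.6993
New dose (same interval) = 1360 × 0.6993 = 951.0 mg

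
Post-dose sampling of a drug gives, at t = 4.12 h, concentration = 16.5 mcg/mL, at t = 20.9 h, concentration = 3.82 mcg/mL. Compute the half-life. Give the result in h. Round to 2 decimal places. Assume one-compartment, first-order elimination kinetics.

7.95 h

k = ln(C₁/C₂) / (t₂ − t₁) = ln(16.5/3.82) / (20.9 − 4.12)
  = 1.463 / 16.78 = 0.08719 h⁻¹
t½ = ln2 / k = 0.693147 / 0.08719 = 7.950 h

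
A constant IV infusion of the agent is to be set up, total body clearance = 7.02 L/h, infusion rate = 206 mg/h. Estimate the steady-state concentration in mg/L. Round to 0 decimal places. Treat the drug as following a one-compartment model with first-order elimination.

29 mg/L

At steady state Css = R₀ / CL = 206 / 7.020 = 29.34 mg/L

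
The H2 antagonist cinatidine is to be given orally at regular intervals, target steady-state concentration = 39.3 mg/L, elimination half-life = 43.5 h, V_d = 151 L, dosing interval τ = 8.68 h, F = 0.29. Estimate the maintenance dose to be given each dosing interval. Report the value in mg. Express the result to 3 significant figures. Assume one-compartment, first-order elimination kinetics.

k = ln2 / t½ = 0.693147 / 43.5 = 0.01593 h⁻¹
CL = k × Vd = 0.01593 × 151 = 2.405 L/h
At steady state, F × (Dose/τ) = Css × CL.
Dose = Css × CL × τ / F = 39.3 × 2.405 × 8.68 / 0.29 = 2829 mg

2830 mg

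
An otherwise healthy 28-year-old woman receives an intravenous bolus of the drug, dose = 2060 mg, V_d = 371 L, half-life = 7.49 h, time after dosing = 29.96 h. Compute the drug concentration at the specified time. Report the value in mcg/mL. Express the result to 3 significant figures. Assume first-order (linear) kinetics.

0.347 mcg/mL

C₀ = Dose / Vd = 2060 / 371 = 5.553 mg/L
k = ln2 / t½ = 0.693147 / 7.49 = 0.09254 h⁻¹
t / t½ = 29.96 / 7.49 = 4 half-lives
C = C₀ × (1/2)^4 = 5.553 × 0.06250 = 0.3471 mg/L
(0.3471 mg/L = 0.3471 mcg/mL)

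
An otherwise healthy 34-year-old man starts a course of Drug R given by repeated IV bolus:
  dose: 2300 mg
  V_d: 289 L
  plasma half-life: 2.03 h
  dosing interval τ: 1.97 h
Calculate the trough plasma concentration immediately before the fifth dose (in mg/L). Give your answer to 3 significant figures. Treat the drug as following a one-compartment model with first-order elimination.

7.73 mg/L

C₀ per dose = Dose / Vd = 2300 / 289 = 7.958 mg/L
k = ln2 / t½ = 0.693147 / 2.03 = 0.3415 h⁻¹
Fraction remaining after one interval: r = e^(−kτ) = e^(−0.3415 × 1.97) = 0.5103
Before dose 5, 4 doses have been given (aged 1τ, 2τ, 3τ, 4τ).
C_trough = C₀ × (r + r² + … + r^4) = C₀ × r(1−r^4)/(1−r)
        = 7.958 × 0.5103 × (1 − 0.06781) / (1 − 0.5103) = 7.730 mg/L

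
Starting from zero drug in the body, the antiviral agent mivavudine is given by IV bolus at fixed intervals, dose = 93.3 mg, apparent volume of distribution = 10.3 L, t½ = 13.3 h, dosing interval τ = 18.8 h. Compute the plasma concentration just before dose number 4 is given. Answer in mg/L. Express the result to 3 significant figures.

5.16 mg/L

C₀ per dose = Dose / Vd = 93.3 / 10.3 = 9.058 mg/L
k = ln2 / t½ = 0.693147 / 13.3 = 0.05212 h⁻¹
Fraction remaining after one interval: r = e^(−kτ) = e^(−0.05212 × 18.8) = 0.3754
Before dose 4, 3 doses have been given (aged 1τ, 2τ, 3τ).
C_trough = C₀ × (r + r² + … + r^3) = C₀ × r(1−r^3)/(1−r)
        = 9.058 × 0.3754 × (1 − 0.05290) / (1 − 0.3754) = 5.156 mg/L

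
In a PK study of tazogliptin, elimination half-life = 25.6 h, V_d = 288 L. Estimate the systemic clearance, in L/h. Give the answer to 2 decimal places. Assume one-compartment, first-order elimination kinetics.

k = ln2 / t½ = 0.693147 / 25.6 = 0.02708 h⁻¹
CL = k × Vd = 0.02708 × 288 = 7.799 L/h

7.80 L/h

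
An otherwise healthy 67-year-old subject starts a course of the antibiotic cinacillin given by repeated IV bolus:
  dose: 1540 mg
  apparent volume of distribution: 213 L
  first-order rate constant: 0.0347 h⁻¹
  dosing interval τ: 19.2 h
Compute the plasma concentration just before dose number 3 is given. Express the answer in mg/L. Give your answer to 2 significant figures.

5.6 mg/L

C₀ per dose = Dose / Vd = 1540 / 213 = 7.230 mg/L
Fraction remaining after one interval: r = e^(−kτ) = e^(−0.03470 × 19.2) = 0.5136
Before dose 3, 2 doses have been given (aged 1τ, 2τ).
C_trough = C₀ × (r + r²) = 7.230 × (0.5136 + 0.2638) = 5.621 mg/L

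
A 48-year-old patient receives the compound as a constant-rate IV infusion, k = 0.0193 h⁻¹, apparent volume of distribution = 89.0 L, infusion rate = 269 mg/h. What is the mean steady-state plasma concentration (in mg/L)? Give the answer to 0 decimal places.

157 mg/L

CL = k × Vd = 0.01930 × 89.0 = 1.718 L/h
At steady state Css = R₀ / CL = 269 / 1.718 = 156.6 mg/L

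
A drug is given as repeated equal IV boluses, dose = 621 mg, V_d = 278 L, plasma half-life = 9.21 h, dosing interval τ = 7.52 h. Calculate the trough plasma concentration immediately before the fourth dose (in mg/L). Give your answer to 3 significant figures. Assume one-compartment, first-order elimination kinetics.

2.40 mg/L

C₀ per dose = Dose / Vd = 621 / 278 = 2.234 mg/L
k = ln2 / t½ = 0.693147 / 9.21 = 0.07526 h⁻¹
Fraction remaining after one interval: r = e^(−kτ) = e^(−0.07526 × 7.52) = 0.5678
Before dose 4, 3 doses have been given (aged 1τ, 2τ, 3τ).
C_trough = C₀ × (r + r² + … + r^3) = C₀ × r(1−r^3)/(1−r)
        = 2.234 × 0.5678 × (1 − 0.1831) / (1 − 0.5678) = 2.398 mg/L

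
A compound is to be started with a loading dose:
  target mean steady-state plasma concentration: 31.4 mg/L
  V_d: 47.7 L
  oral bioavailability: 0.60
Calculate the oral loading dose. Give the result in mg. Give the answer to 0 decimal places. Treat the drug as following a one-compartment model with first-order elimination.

LD = Css × Vd / F = 31.4 × 47.7 / 0.60 = 2496 mg

2496 mg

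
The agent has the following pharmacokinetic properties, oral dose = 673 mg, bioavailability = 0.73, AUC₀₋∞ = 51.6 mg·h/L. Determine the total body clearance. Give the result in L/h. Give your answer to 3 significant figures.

9.52 L/h

CL = F·Dose / AUC = 0.73 × 673 / 51.6 = 9.521 L/h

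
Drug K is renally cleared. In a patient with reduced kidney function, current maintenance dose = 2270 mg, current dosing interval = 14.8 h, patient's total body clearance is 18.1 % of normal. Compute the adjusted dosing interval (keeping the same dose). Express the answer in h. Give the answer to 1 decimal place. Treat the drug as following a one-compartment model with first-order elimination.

To keep the same average steady-state level, dosing rate must scale with clearance.
CL ratio = 18.1 / 100 = 0.1810
New interval (same dose) = 14.8 / 0.1810 = 81.77 h

81.8 h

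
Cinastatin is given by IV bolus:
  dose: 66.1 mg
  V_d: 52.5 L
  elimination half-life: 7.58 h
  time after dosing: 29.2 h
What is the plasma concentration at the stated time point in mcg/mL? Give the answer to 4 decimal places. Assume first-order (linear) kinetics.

C₀ = Dose / Vd = 66.10 / 52.5 = 1.259 mg/L
k = ln2 / t½ = 0.693147 / 7.58 = 0.09144 h⁻¹
C = C₀ · e^(−k·t) = 1.259 × e^(−0.09144 × 29.2)
  = 1.259 × 0.06925 = 0.08719 mg/L
(0.08719 mg/L = 0.08719 mcg/mL)

0.0872 mcg/mL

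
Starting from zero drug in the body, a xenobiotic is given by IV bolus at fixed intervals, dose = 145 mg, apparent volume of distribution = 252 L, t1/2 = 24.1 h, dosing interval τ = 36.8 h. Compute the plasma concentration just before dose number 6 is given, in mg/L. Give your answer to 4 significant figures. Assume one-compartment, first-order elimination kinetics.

C₀ per dose = Dose / Vd = 145 / 252 = 0.5754 mg/L
k = ln2 / t½ = 0.693147 / 24.1 = 0.02876 h⁻¹
Fraction remaining after one interval: r = e^(−kτ) = e^(−0.02876 × 36.8) = 0.3470
Before dose 6, 5 doses have been given (aged 1τ, 2τ, 3τ, 4τ, 5τ).
C_trough = C₀ × (r + r² + … + r^5) = C₀ × r(1−r^5)/(1−r)
        = 0.5754 × 0.3470 × (1 − 0.005031) / (1 − 0.3470) = 0.3042 mg/L

0.3042 mg/L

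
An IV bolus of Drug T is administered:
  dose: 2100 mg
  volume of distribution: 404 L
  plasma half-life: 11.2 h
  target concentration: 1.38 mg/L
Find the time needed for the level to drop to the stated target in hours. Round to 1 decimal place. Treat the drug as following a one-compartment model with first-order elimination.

C₀ = Dose / Vd = 2100 / 404 = 5.198 mg/L
k = ln2 / t½ = 0.693147 / 11.2 = 0.06189 h⁻¹
t = ln(C₀ / C) / k = ln(5.198 / 1.38) / 0.06189
  = ln(3.767) / 0.06189 = 1.326 / 0.06189 = 21.43 h

21.4 h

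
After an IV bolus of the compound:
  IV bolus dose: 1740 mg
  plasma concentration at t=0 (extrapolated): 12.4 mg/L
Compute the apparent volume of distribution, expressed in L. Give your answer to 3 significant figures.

Vd = Dose / C₀ = 1740 / 12.4 = 140.3 L

140 L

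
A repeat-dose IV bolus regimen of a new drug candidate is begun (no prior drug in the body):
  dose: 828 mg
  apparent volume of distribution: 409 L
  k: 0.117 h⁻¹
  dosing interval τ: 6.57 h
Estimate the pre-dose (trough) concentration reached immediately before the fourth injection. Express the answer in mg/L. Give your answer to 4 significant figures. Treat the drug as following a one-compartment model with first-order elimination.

1.575 mg/L

C₀ per dose = Dose / Vd = 828 / 409 = 2.024 mg/L
Fraction remaining after one interval: r = e^(−kτ) = e^(−0.1170 × 6.57) = 0.4636
Before dose 4, 3 doses have been given (aged 1τ, 2τ, 3τ).
C_trough = C₀ × (r + r² + … + r^3) = C₀ × r(1−r^3)/(1−r)
        = 2.024 × 0.4636 × (1 − 0.09964) / (1 − 0.4636) = 1.575 mg/L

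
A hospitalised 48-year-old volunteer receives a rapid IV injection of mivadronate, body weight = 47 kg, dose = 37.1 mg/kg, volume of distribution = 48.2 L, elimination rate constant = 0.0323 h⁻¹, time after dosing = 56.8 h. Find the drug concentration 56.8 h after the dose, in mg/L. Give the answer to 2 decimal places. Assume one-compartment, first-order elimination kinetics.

5.78 mg/L

Total dose = 37.1 × 47 = 1744 mg
C₀ = Dose / Vd = 1744 / 48.2 = 36.18 mg/L
C = C₀ · e^(−k·t) = 36.18 × e^(−0.03230 × 56.8)
  = 36.18 × 0.1597 = 5.778 mg/L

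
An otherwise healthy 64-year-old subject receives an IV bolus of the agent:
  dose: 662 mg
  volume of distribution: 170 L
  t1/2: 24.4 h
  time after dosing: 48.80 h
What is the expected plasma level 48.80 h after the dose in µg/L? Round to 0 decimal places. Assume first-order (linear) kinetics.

974 µg/L

C₀ = Dose / Vd = 662.0 / 170 = 3.894 mg/L
k = ln2 / t½ = 0.693147 / 24.4 = 0.02841 h⁻¹
t / t½ = 48.80 / 24.4 = 2 half-lives
C = C₀ × (1/2)^2 = 3.894 × 0.2500 = 0.9735 mg/L
Convert: 0.9735 mg/L × 1000 = 973.5 µg/L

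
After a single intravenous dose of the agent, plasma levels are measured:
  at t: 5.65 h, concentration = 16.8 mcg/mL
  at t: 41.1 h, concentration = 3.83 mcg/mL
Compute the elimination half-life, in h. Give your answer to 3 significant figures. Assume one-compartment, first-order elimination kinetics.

k = ln(C₁/C₂) / (t₂ − t₁) = ln(16.8/3.83) / (41.1 − 5.65)
  = 1.479 / 35.45 = 0.04172 h⁻¹
t½ = ln2 / k = 0.693147 / 0.04172 = 16.61 h

16.6 h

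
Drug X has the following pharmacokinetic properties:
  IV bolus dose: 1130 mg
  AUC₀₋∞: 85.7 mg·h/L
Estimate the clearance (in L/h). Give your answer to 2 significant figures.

13 L/h

CL = Dose / AUC = 1130 / 85.7 = 13.19 L/h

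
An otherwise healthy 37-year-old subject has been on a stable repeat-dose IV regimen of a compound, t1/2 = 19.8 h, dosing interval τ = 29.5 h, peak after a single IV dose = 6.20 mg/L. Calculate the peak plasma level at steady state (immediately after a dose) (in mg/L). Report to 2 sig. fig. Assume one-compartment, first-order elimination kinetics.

k = ln2 / t½ = 0.693147 / 19.8 = 0.03501 h⁻¹
e^(−kτ) = e^(−0.03501 × 29.5) = 0.3560
Accumulation ratio R = 1 / (1 − e^(−kτ)) = 1 / (1 − 0.3560) = 1.553
Steady-state peak = C₀ × R = 6.20 × 1.553 = 9.629 mg/L

9.6 mg/L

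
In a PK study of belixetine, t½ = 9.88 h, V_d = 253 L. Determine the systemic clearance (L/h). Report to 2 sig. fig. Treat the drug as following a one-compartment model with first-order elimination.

k = ln2 / t½ = 0.693147 / 9.88 = 0.07016 h⁻¹
CL = k × Vd = 0.07016 × 253 = 17.75 L/h

18 L/h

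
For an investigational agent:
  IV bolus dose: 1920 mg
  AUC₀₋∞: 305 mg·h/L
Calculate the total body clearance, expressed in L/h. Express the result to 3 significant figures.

6.30 L/h

CL = Dose / AUC = 1920 / 305 = 6.295 L/h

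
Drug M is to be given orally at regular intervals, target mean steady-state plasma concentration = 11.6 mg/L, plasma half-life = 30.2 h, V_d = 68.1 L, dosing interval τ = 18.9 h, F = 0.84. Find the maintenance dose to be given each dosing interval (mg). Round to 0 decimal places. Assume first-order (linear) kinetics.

408 mg

k = ln2 / t½ = 0.693147 / 30.2 = 0.02295 h⁻¹
CL = k × Vd = 0.02295 × 68.1 = 1.563 L/h
At steady state, F × (Dose/τ) = Css × CL.
Dose = Css × CL × τ / F = 11.6 × 1.563 × 18.9 / 0.84 = 407.9 mg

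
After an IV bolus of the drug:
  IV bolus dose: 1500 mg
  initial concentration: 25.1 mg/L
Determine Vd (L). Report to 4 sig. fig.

Vd = Dose / C₀ = 1500 / 25.1 = 59.76 L

59.76 L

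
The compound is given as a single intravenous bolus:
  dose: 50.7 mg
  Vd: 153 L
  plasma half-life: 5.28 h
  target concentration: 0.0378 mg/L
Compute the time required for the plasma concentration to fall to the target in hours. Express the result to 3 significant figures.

C₀ = Dose / Vd = 50.70 / 153 = 0.3314 mg/L
k = ln2 / t½ = 0.693147 / 5.28 = 0.1313 h⁻¹
t = ln(C₀ / C) / k = ln(0.3314 / 0.0378) / 0.1313
  = ln(8.767) / 0.1313 = 2.171 / 0.1313 = 16.53 h

16.5 h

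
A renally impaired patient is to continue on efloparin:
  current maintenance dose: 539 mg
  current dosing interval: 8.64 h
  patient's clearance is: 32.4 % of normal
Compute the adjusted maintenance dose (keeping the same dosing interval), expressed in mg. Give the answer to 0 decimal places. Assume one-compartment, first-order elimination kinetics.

To keep the same average steady-state level, dosing rate must scale with clearance.
CL ratio = 32.4 / 100 = 0.3240
New dose (same interval) = 539 × 0.3240 = 174.6 mg

175 mg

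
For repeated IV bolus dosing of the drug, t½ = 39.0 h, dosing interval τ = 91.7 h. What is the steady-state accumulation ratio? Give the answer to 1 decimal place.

k = ln2 / t½ = 0.693147 / 39.0 = 0.01777 h⁻¹
e^(−kτ) = e^(−0.01777 × 91.7) = 0.1960
Accumulation ratio R = 1 / (1 − e^(−kτ)) = 1 / (1 − 0.1960) = 1.244

1.2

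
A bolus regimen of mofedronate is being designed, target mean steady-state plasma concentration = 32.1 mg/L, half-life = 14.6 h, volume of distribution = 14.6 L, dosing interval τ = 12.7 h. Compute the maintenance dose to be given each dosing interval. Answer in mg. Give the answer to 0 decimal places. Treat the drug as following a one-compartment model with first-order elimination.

283 mg

k = ln2 / t½ = 0.693147 / 14.6 = 0.04748 h⁻¹
CL = k × Vd = 0.04748 × 14.6 = 0.6932 L/h
At steady state, Dose/τ = Css × CL.
Dose = Css × CL × τ = 32.1 × 0.6932 × 12.7 = 282.6 mg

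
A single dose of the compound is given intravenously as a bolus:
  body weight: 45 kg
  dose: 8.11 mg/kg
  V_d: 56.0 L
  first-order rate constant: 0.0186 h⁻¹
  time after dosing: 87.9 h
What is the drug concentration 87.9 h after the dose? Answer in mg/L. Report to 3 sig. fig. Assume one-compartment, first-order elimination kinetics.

Total dose = 8.11 × 45 = 365.0 mg
C₀ = Dose / Vd = 365.0 / 56.0 = 6.518 mg/L
C = C₀ · e^(−k·t) = 6.518 × e^(−0.01860 × 87.9)
  = 6.518 × 0.1950 = 1.271 mg/L

1.27 mg/L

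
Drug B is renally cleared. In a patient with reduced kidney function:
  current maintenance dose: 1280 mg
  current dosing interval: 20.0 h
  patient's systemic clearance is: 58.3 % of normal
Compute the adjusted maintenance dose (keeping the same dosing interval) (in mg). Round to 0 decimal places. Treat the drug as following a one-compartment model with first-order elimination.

746 mg

To keep the same average steady-state level, dosing rate must scale with clearance.
CL ratio = 58.3 / 100 = 0.5830
New dose (same interval) = 1280 × 0.5830 = 746.2 mg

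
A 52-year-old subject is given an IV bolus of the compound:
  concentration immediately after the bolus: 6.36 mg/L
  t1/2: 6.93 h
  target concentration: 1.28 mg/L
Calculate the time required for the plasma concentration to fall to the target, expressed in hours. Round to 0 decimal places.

k = ln2 / t½ = 0.693147 / 6.93 = 0.1000 h⁻¹
t = ln(C₀ / C) / k = ln(6.360 / 1.28) / 0.1000
  = ln(4.969) / 0.1000 = 1.603 / 0.1000 = 16.03 h

16 h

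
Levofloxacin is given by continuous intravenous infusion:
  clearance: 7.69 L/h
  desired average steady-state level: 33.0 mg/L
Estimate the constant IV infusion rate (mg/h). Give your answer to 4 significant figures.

253.8 mg/h

At steady state, infusion rate R₀ = Css × CL = 33.0 × 7.690 = 253.8 mg/h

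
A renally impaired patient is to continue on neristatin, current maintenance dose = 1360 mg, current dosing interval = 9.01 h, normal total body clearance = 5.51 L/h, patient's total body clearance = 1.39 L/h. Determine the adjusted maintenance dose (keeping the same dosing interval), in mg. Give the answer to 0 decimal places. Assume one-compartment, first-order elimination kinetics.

343 mg

To keep the same average steady-state level, dosing rate must scale with clearance.
CL ratio = 1.39 / 5.51 = 0.2523
New dose (same interval) = 1360 × 0.2523 = 343.1 mg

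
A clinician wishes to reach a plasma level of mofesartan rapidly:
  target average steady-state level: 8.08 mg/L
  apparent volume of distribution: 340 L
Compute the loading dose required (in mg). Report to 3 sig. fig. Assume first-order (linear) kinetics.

2750 mg

LD = Css × Vd = 8.08 × 340 = 2747 mg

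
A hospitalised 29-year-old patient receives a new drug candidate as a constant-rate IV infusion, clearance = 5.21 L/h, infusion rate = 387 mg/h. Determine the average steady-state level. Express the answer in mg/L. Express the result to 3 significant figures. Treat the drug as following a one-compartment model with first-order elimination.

74.3 mg/L

At steady state Css = R₀ / CL = 387 / 5.210 = 74.28 mg/L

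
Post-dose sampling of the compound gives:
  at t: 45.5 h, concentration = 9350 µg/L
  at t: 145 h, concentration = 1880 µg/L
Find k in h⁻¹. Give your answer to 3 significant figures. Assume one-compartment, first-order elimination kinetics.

k = ln(C₁/C₂) / (t₂ − t₁) = ln(9350/1880) / (145 − 45.5)
  = 1.604 / 99.50 = 0.01612 h⁻¹

0.0161 h⁻¹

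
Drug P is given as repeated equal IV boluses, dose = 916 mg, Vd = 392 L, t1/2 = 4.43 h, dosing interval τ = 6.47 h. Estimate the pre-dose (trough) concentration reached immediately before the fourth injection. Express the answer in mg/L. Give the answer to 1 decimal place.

1.3 mg/L

C₀ per dose = Dose / Vd = 916 / 392 = 2.337 mg/L
k = ln2 / t½ = 0.693147 / 4.43 = 0.1565 h⁻¹
Fraction remaining after one interval: r = e^(−kτ) = e^(−0.1565 × 6.47) = 0.3633
Before dose 4, 3 doses have been given (aged 1τ, 2τ, 3τ).
C_trough = C₀ × (r + r² + … + r^3) = C₀ × r(1−r^3)/(1−r)
        = 2.337 × 0.3633 × (1 − 0.04795) / (1 − 0.3633) = 1.270 mg/L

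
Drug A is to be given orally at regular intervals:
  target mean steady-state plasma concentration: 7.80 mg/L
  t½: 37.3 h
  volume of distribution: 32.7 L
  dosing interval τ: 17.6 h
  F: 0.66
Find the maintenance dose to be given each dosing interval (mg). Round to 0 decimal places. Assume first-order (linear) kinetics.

126 mg

k = ln2 / t½ = 0.693147 / 37.3 = 0.01858 h⁻¹
CL = k × Vd = 0.01858 × 32.7 = 0.6076 L/h
At steady state, F × (Dose/τ) = Css × CL.
Dose = Css × CL × τ / F = 7.80 × 0.6076 × 17.6 / 0.66 = 126.4 mg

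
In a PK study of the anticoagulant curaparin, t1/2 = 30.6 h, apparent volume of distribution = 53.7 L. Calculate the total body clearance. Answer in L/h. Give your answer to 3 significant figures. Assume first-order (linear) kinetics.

1.22 L/h

k = ln2 / t½ = 0.693147 / 30.6 = 0.02265 h⁻¹
CL = k × Vd = 0.02265 × 53.7 = 1.216 L/h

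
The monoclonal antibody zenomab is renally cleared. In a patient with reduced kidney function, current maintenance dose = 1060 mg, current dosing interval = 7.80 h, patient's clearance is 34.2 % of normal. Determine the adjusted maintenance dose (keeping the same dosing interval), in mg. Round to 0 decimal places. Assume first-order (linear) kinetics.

363 mg

To keep the same average steady-state level, dosing rate must scale with clearance.
CL ratio = 34.2 / 100 = 0.3420
New dose (same interval) = 1060 × 0.3420 = 362.5 mg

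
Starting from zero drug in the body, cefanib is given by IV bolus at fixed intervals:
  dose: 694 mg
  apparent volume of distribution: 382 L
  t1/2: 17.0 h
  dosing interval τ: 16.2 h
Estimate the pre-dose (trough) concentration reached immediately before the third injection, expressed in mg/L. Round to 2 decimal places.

1.42 mg/L

C₀ per dose = Dose / Vd = 694 / 382 = 1.817 mg/L
k = ln2 / t½ = 0.693147 / 17.0 = 0.04077 h⁻¹
Fraction remaining after one interval: r = e^(−kτ) = e^(−0.04077 × 16.2) = 0.5166
Before dose 3, 2 doses have been given (aged 1τ, 2τ).
C_trough = C₀ × (r + r²) = 1.817 × (0.5166 + 0.2669) = 1.424 mg/L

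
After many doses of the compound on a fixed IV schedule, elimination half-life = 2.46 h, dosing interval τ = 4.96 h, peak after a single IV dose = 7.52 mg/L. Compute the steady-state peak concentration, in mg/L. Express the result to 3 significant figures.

9.99 mg/L

k = ln2 / t½ = 0.693147 / 2.46 = 0.2818 h⁻¹
e^(−kτ) = e^(−0.2818 × 4.96) = 0.2472
Accumulation ratio R = 1 / (1 − e^(−kτ)) = 1 / (1 − 0.2472) = 1.328
Steady-state peak = C₀ × R = 7.52 × 1.328 = 9.987 mg/L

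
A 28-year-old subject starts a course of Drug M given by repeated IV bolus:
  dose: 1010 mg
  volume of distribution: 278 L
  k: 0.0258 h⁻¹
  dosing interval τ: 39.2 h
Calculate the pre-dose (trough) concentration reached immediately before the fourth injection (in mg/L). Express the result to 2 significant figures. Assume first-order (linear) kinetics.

C₀ per dose = Dose / Vd = 1010 / 278 = 3.633 mg/L
Fraction remaining after one interval: r = e^(−kτ) = e^(−0.02580 × 39.2) = 0.3637
Before dose 4, 3 doses have been given (aged 1τ, 2τ, 3τ).
C_trough = C₀ × (r + r² + … + r^3) = C₀ × r(1−r^3)/(1−r)
        = 3.633 × 0.3637 × (1 − 0.04811) / (1 − 0.3637) = 1.977 mg/L

2.0 mg/L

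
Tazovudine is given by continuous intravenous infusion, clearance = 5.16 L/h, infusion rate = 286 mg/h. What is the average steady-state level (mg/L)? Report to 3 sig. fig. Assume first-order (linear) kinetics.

55.4 mg/L

At steady state Css = R₀ / CL = 286 / 5.160 = 55.43 mg/L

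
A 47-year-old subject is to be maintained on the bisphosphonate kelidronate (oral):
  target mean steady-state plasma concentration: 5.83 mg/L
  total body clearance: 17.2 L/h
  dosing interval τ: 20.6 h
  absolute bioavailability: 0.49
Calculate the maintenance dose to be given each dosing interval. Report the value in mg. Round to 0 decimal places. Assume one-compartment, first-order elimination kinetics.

At steady state, F × (Dose/τ) = Css × CL.
Dose = Css × CL × τ / F = 5.83 × 17.20 × 20.6 / 0.49 = 4216 mg

4216 mg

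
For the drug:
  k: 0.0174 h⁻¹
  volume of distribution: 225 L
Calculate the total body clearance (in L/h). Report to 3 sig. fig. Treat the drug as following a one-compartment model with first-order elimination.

3.92 L/h

CL = k × Vd = 0.0174 × 225 = 3.915 L/h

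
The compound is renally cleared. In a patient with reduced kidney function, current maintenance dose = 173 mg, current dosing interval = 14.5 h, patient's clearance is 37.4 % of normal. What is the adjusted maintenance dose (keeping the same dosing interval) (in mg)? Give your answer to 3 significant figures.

64.7 mg

To keep the same average steady-state level, dosing rate must scale with clearance.
CL ratio = 37.4 / 100 = 0.3740
New dose (same interval) = 173 × 0.3740 = 64.70 mg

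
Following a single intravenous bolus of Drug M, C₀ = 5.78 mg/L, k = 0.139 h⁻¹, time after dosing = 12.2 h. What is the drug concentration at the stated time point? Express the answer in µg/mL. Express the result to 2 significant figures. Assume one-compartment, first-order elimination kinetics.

1.1 µg/mL

C = C₀ · e^(−k·t) = 5.780 × e^(−0.1390 × 12.2)
  = 5.780 × 0.1835 = 1.061 mg/L
(1.061 mg/L = 1.061 µg/mL)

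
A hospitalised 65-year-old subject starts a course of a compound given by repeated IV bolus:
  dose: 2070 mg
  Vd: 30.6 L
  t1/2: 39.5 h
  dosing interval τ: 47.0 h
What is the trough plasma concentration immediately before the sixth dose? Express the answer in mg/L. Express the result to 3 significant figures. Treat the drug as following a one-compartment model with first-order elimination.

C₀ per dose = Dose / Vd = 2070 / 30.6 = 67.65 mg/L
k = ln2 / t½ = 0.693147 / 39.5 = 0.01755 h⁻¹
Fraction remaining after one interval: r = e^(−kτ) = e^(−0.01755 × 47.0) = 0.4383
Before dose 6, 5 doses have been given (aged 1τ, 2τ, 3τ, 4τ, 5τ).
C_trough = C₀ × (r + r² + … + r^5) = C₀ × r(1−r^5)/(1−r)
        = 67.65 × 0.4383 × (1 − 0.01618) / (1 − 0.4383) = 51.93 mg/L

51.9 mg/L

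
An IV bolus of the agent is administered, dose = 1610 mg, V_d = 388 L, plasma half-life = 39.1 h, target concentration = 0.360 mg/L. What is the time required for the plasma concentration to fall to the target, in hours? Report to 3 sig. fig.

C₀ = Dose / Vd = 1610 / 388 = 4.149 mg/L
k = ln2 / t½ = 0.693147 / 39.1 = 0.01773 h⁻¹
t = ln(C₀ / C) / k = ln(4.149 / 0.360) / 0.01773
  = ln(11.53) / 0.01773 = 2.445 / 0.01773 = 137.9 h

138 h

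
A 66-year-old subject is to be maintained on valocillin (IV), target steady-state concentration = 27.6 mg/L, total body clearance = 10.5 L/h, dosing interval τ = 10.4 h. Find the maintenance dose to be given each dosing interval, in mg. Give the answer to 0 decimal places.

At steady state, Dose/τ = Css × CL.
Dose = Css × CL × τ = 27.6 × 10.50 × 10.4 = 3014 mg

3014 mg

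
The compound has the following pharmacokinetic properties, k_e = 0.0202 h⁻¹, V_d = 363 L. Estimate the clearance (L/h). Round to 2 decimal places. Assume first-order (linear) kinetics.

7.33 L/h

CL = k × Vd = 0.0202 × 363 = 7.333 L/h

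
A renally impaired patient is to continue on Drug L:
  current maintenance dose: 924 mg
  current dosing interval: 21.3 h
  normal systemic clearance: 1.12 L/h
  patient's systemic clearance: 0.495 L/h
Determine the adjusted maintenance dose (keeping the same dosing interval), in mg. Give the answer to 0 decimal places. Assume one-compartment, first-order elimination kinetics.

408 mg

To keep the same average steady-state level, dosing rate must scale with clearance.
CL ratio = 0.495 / 1.12 = 0.4420
New dose (same interval) = 924 × 0.4420 = 408.4 mg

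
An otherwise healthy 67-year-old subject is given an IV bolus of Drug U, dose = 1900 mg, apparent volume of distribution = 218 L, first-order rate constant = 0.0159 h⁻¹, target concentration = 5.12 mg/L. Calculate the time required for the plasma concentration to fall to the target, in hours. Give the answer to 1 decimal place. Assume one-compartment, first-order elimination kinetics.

C₀ = Dose / Vd = 1900 / 218 = 8.716 mg/L
t = ln(C₀ / C) / k = ln(8.716 / 5.12) / 0.01590
  = ln(1.702) / 0.01590 = 0.5318 / 0.01590 = 33.45 h

33.5 h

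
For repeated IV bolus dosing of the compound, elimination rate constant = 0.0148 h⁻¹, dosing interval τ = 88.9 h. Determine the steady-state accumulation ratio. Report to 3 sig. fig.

e^(−kτ) = e^(−0.01480 × 88.9) = 0.2683
Accumulation ratio R = 1 / (1 − e^(−kτ)) = 1 / (1 − 0.2683) = 1.367

1.37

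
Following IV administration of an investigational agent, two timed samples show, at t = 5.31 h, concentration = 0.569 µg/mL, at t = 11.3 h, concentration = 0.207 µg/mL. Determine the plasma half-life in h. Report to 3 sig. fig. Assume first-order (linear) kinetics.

k = ln(C₁/C₂) / (t₂ − t₁) = ln(0.569/0.207) / (11.3 − 5.31)
  = 1.011 / 5.990 = 0.1688 h⁻¹
t½ = ln2 / k = 0.693147 / 0.1688 = 4.106 h

4.11 h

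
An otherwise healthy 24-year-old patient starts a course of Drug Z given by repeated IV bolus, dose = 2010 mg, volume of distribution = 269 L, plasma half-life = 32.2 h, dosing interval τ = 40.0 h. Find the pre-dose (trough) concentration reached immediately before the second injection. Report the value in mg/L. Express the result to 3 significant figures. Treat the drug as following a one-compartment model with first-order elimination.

3.16 mg/L

C₀ per dose = Dose / Vd = 2010 / 269 = 7.472 mg/L
k = ln2 / t½ = 0.693147 / 32.2 = 0.02153 h⁻¹
Fraction remaining after one interval: r = e^(−kτ) = e^(−0.02153 × 40.0) = 0.4227
Before dose 2, 1 dose has been given (aged 1τ).
C_trough = C₀ × r = 7.472 × 0.4227 = 3.158 mg/L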